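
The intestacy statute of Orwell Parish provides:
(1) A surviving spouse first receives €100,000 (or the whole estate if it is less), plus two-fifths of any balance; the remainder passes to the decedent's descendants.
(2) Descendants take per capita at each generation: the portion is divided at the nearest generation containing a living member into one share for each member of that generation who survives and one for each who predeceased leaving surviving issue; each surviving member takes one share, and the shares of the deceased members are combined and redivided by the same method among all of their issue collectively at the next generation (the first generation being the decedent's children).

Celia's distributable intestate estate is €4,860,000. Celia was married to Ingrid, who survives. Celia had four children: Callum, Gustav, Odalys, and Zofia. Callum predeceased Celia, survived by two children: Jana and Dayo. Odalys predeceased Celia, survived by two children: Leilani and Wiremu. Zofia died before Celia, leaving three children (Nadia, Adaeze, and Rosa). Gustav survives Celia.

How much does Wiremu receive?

Wiremu receives €306,000.

Ingrid first takes €100,000, leaving a balance of €4,760,000. Ingrid then takes two-fifths of the balance (€1,904,000), for a total of €2,004,000. The remaining €2,856,000 passes to the descendants.
The descendants' portion (€2,856,000) is divided at the children's generation into 4 shares of €714,000. Gustav takes €714,000. The 3 shares of the deceased (Callum, Odalys, and Zofia) are combined into a pool of €2,142,000.
That pool (€2,142,000) is divided at the grandchildren's generation equally among Jana, Dayo, Leilani, Wiremu, Nadia, Adaeze, and Rosa: €306,000 each.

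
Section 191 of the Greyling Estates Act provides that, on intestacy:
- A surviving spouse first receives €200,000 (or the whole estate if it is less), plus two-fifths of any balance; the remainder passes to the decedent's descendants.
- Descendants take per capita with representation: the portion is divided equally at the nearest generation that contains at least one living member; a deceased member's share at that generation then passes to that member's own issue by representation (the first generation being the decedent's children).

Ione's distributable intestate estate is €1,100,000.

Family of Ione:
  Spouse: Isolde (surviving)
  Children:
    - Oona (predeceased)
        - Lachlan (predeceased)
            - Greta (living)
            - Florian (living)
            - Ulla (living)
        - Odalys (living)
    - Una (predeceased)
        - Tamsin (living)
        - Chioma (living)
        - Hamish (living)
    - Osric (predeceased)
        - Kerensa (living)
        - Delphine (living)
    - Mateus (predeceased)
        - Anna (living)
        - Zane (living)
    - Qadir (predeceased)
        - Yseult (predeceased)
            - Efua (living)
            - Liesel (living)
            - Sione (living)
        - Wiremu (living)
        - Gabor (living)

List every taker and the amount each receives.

Isolde: €560,000; Greta: €15,000; Florian: €15,000; Ulla: €15,000; Odalys: €45,000; Tamsin: €45,000; Chioma: €45,000; Hamish: €45,000; Kerensa: €45,000; Delphine: €45,000; Anna: €45,000; Zane: €45,000; Efua: €15,000; Liesel: €15,000; Sione: €15,000; Wiremu: €45,000; Gabor: €45,000

Isolde first takes €200,000, leaving a balance of €900,000. Isolde then takes two-fifths of the balance (€360,000), for a total of €560,000. The remaining €540,000 passes to the descendants.
No child survives, so the initial division is made at the grandchildren's generation.
The descendants' portion (€540,000) is divided into 12 shares of €45,000: Odalys, Tamsin, Chioma, Hamish, Kerensa, Delphine, Anna, Zane, Wiremu, and Gabor each take €45,000; Lachlan's €45,000 share passes to Lachlan's issue; Yseult's €45,000 share passes to Yseult's issue.
Lachlan's share (€45,000) is divided into 3 shares of €15,000: Greta, Florian, and Ulla each take €15,000.
Yseult's share (€45,000) is divided into 3 shares of €15,000: Efua, Liesel, and Sione each take €15,000.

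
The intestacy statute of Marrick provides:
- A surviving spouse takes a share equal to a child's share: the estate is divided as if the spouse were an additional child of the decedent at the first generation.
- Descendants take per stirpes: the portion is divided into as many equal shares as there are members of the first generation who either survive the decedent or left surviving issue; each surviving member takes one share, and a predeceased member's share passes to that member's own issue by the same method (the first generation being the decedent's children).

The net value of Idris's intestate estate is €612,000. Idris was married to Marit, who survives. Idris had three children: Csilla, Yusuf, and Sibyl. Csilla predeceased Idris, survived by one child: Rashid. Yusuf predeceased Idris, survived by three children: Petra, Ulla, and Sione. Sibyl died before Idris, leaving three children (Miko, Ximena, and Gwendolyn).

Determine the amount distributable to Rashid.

The spouse counts as an additional share at the children's level, so there are 4 primary shares of €153,000. Marit takes one such share (€153,000).
The children's combined portion (€459,000) is divided into 3 shares of €153,000: Csilla's €153,000 share passes to Csilla's issue; Yusuf's €153,000 share passes to Yusuf's issue; Sibyl's €153,000 share passes to Sibyl's issue.
Csilla's share (€153,000) passes entirely to Rashid.
Yusuf's share (€153,000) is divided into 3 shares of €51,000: Petra, Ulla, and Sione each take €51,000.
Sibyl's share (€153,000) is divided into 3 shares of €51,000: Miko, Ximena, and Gwendolyn each take €51,000.

Rashid receives €153,000.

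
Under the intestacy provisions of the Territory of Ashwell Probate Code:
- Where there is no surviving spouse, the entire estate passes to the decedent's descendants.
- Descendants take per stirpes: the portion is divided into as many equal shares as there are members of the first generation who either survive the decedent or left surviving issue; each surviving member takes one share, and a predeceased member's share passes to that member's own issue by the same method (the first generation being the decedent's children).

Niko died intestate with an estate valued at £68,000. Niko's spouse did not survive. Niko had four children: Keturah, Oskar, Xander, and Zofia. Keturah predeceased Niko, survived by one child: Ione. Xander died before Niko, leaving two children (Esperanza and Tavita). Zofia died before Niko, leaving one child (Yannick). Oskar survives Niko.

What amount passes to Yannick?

Yannick receives £17,000.

The entire £68,000 passes to the descendants.
That amount (£68,000) is divided into 4 shares of £17,000: Oskar takes £17,000; Keturah's £17,000 share passes to Keturah's issue; Xander's £17,000 share passes to Xander's issue; Zofia's £17,000 share passes to Zofia's issue.
Keturah's share (£17,000) passes entirely to Ione.
Xander's share (£17,000) is divided into 2 shares of £8,500: Esperanza and Tavita each take £8,500.
Zofia's share (£17,000) passes entirely to Yannick.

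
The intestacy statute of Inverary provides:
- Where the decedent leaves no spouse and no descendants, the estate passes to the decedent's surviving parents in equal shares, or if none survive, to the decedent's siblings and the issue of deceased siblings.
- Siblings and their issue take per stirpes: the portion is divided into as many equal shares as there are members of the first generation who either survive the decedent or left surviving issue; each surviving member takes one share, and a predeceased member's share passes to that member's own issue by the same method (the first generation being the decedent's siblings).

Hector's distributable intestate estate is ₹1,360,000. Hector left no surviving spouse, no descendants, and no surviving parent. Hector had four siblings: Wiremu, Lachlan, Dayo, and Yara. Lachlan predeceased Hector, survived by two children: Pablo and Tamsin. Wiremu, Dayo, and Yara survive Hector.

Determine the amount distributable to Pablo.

The entire ₹1,360,000 passes to the siblings and their issue.
That amount (₹1,360,000) is divided into 4 shares of ₹340,000: Wiremu, Dayo, and Yara each take ₹340,000; Lachlan's ₹340,000 share passes to Lachlan's issue.
Lachlan's share (₹340,000) is divided into 2 shares of ₹170,000: Pablo and Tamsin each take ₹170,000.

Pablo receives ₹170,000.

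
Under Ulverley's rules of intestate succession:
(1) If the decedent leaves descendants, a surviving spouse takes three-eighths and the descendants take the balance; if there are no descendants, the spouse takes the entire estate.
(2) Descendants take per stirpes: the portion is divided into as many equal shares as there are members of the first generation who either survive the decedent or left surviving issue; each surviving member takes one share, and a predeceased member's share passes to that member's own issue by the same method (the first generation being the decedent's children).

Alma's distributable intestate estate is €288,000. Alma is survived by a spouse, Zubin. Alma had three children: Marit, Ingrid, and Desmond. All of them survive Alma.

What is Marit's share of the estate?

Marit receives €60,000.

Zubin takes three-eighths of €288,000 = €108,000. The remaining €180,000 passes to the descendants.
The descendants' portion (€180,000) is divided into 3 shares of €60,000: Marit, Ingrid, and Desmond each take €60,000.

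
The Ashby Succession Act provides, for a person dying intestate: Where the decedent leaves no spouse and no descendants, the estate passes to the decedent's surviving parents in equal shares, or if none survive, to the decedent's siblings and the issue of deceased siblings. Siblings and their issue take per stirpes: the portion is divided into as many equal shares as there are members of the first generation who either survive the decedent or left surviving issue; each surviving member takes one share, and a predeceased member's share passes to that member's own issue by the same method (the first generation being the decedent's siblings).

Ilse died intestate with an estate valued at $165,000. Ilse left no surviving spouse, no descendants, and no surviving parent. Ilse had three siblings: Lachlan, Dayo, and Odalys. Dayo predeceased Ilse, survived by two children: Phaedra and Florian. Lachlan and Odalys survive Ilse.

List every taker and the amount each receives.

Lachlan: $55,000; Phaedra: $27,500; Florian: $27,500; Odalys: $55,000

The entire $165,000 passes to the siblings and their issue.
That amount ($165,000) is divided into 3 shares of $55,000: Lachlan and Odalys each take $55,000; Dayo's $55,000 share passes to Dayo's issue.
Dayo's share ($55,000) is divided into 2 shares of $27,500: Phaedra and Florian each take $27,500.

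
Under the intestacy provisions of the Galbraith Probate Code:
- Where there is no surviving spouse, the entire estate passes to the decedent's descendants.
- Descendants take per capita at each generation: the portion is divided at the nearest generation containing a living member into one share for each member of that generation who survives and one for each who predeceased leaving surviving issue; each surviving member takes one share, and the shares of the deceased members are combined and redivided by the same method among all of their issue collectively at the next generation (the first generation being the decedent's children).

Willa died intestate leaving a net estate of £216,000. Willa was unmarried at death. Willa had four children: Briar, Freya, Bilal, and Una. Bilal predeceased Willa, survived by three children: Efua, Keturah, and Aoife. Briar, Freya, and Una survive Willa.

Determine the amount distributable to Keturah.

Keturah receives £18,000.

The entire £216,000 passes to the descendants.
That amount (£216,000) is divided at the children's generation into 4 shares of £54,000. Briar, Freya, and Una each take £54,000. The remaining share for the deceased Bilal (£54,000) is carried to the next generation.
That pool (£54,000) is divided at the grandchildren's generation equally among Efua, Keturah, and Aoife: £18,000 each.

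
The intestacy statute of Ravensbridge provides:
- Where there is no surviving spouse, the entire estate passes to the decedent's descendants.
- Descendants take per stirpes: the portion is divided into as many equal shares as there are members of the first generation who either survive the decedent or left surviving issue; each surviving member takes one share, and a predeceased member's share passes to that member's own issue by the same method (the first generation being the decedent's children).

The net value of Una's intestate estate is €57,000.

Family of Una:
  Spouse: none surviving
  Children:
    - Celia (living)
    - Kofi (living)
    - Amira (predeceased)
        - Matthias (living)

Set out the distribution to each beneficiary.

The entire €57,000 passes to the descendants.
That amount (€57,000) is divided into 3 shares of €19,000: Celia and Kofi each take €19,000; Amira's €19,000 share passes to Amira's issue.
Amira's share (€19,000) passes entirely to Matthias.

Celia: €19,000; Kofi: €19,000; Matthias: €19,000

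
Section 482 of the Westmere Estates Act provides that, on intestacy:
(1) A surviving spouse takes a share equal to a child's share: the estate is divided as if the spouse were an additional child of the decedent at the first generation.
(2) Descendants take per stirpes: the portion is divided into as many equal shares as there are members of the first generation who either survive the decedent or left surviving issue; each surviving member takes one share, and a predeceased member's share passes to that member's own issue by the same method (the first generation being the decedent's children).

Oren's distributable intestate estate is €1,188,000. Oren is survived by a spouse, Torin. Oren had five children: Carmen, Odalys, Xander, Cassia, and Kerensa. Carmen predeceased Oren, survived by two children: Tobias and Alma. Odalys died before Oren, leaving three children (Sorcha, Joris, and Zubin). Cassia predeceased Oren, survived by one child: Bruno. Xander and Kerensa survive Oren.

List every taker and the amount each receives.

The spouse counts as an additional share at the children's level, so there are 6 primary shares of €198,000. Torin takes one such share (€198,000).
The children's combined portion (€990,000) is divided into 5 shares of €198,000: Xander and Kerensa each take €198,000; Carmen's €198,000 share passes to Carmen's issue; Odalys's €198,000 share passes to Odalys's issue; Cassia's €198,000 share passes to Cassia's issue.
Carmen's share (€198,000) is divided into 2 shares of €99,000: Tobias and Alma each take €99,000.
Odalys's share (€198,000) is divided into 3 shares of €66,000: Sorcha, Joris, and Zubin each take €66,000.
Cassia's share (€198,000) passes entirely to Bruno.

Torin: €198,000; Tobias: €99,000; Alma: €99,000; Sorcha: €66,000; Joris: €66,000; Zubin: €66,000; Xander: €198,000; Bruno: €198,000; Kerensa: €198,000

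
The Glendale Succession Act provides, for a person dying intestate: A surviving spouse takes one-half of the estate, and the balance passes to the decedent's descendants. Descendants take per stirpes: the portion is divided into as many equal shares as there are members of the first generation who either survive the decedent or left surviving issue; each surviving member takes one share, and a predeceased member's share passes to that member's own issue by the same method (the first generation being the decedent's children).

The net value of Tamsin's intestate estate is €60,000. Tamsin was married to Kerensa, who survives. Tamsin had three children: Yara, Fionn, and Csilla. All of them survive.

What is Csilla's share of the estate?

Kerensa takes one-half of €60,000 = €30,000. The remaining €30,000 passes to the descendants.
The descendants' portion (€30,000) is divided into 3 shares of €10,000: Yara, Fionn, and Csilla each take €10,000.

Csilla receives €10,000.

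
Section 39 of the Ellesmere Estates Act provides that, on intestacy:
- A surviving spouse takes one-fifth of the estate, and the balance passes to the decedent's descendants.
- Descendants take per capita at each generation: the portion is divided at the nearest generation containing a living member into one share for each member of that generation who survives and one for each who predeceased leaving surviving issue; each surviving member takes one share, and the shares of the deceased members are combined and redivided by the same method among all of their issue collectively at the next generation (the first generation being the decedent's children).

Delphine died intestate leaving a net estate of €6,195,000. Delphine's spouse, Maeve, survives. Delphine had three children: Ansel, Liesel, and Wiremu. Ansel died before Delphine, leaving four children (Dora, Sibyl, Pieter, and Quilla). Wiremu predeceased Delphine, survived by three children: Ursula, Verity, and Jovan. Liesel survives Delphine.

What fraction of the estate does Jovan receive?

Jovan receives 8/105 of the estate.

Maeve takes one-fifth of €6,195,000 = €1,239,000. The remaining €4,956,000 passes to the descendants.
The descendants' portion (€4,956,000) is divided at the children's generation into 3 shares of €1,652,000. Liesel takes €1,652,000. The 2 shares of the deceased (Ansel and Wiremu) are combined into a pool of €3,304,000.
That pool (€3,304,000) is divided at the grandchildren's generation equally among Dora, Sibyl, Pieter, Quilla, Ursula, Verity, and Jovan: €472,000 each.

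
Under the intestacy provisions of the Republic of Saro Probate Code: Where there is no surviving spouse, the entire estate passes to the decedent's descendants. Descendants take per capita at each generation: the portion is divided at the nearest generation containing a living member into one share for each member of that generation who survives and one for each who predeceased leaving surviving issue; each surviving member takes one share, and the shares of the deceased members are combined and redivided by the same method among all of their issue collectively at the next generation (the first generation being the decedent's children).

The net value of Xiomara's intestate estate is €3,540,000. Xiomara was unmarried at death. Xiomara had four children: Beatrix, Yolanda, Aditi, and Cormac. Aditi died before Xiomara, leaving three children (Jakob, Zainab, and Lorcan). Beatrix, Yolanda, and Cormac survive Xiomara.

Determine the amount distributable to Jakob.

The entire €3,540,000 passes to the descendants.
That amount (€3,540,000) is divided at the children's generation into 4 shares of €885,000. Beatrix, Yolanda, and Cormac each take €885,000. The remaining share for the deceased Aditi (€885,000) is carried to the next generation.
That pool (€885,000) is divided at the grandchildren's generation equally among Jakob, Zainab, and Lorcan: €295,000 each.

Jakob receives €295,000.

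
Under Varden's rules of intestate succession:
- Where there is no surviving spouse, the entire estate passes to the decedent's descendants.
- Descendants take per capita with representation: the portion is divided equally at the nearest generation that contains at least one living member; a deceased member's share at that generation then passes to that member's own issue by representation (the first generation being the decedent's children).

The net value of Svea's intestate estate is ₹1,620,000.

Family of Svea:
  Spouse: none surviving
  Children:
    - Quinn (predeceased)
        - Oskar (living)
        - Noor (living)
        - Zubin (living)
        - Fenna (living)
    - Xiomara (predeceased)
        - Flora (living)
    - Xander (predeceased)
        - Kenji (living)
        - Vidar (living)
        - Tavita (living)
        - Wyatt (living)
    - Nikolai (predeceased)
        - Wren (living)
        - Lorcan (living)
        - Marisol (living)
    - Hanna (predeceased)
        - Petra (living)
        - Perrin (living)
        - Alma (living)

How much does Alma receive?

The entire ₹1,620,000 passes to the descendants.
No child survives, so the initial division is made at the grandchildren's generation.
That amount (₹1,620,000) is divided into 15 shares of ₹108,000: Oskar, Noor, Zubin, Fenna, Flora, Kenji, Vidar, Tavita, Wyatt, Wren, Lorcan, Marisol, Petra, Perrin, and Alma each take ₹108,000.

Alma receives ₹108,000.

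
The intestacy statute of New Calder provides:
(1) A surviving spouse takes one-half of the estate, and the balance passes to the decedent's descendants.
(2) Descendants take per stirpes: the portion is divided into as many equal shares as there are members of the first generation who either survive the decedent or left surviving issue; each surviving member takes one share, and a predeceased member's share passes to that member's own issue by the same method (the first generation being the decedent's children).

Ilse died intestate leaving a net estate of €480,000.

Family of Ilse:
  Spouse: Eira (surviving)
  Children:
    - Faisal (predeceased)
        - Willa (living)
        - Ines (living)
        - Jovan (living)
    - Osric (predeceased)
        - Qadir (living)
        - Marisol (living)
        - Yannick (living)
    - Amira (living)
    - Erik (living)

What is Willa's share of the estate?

Willa receives €20,000.

Eira takes one-half of €480,000 = €240,000. The remaining €240,000 passes to the descendants.
The descendants' portion (€240,000) is divided into 4 shares of €60,000: Amira and Erik each take €60,000; Faisal's €60,000 share passes to Faisal's issue; Osric's €60,000 share passes to Osric's issue.
Faisal's share (€60,000) is divided into 3 shares of €20,000: Willa, Ines, and Jovan each take €20,000.
Osric's share (€60,000) is divided into 3 shares of €20,000: Qadir, Marisol, and Yannick each take €20,000.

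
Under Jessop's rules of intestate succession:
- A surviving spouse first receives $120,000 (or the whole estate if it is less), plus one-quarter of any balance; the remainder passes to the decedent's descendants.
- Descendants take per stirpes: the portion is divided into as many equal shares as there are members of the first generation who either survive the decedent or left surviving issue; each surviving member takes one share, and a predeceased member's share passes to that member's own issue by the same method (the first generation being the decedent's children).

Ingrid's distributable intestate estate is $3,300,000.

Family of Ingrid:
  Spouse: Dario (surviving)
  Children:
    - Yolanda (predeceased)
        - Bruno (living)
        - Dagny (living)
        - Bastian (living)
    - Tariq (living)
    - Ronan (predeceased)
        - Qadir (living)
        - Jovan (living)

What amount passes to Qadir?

Dario first takes $120,000, leaving a balance of $3,180,000. Dario then takes one-quarter of the balance ($795,000), for a total of $915,000. The remaining $2,385,000 passes to the descendants.
The descendants' portion ($2,385,000) is divided into 3 shares of $795,000: Tariq takes $795,000; Yolanda's $795,000 share passes to Yolanda's issue; Ronan's $795,000 share passes to Ronan's issue.
Yolanda's share ($795,000) is divided into 3 shares of $265,000: Bruno, Dagny, and Bastian each take $265,000.
Ronan's share ($795,000) is divided into 2 shares of $397,500: Qadir and Jovan each take $397,500.

Qadir receives $397,500.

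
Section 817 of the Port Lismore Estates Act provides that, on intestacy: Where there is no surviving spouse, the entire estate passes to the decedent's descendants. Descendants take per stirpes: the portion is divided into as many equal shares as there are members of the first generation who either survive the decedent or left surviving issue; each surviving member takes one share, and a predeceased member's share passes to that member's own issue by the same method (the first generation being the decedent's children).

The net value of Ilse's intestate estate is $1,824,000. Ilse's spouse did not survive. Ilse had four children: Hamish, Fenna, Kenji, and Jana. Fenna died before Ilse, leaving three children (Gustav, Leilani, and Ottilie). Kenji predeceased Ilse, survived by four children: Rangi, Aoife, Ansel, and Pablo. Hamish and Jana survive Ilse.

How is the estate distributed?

The entire $1,824,000 passes to the descendants.
That amount ($1,824,000) is divided into 4 shares of $456,000: Hamish and Jana each take $456,000; Fenna's $456,000 share passes to Fenna's issue; Kenji's $456,000 share passes to Kenji's issue.
Fenna's share ($456,000) is divided into 3 shares of $152,000: Gustav, Leilani, and Ottilie each take $152,000.
Kenji's share ($456,000) is divided into 4 shares of $114,000: Rangi, Aoife, Ansel, and Pablo each take $114,000.

Hamish: $456,000; Gustav: $152,000; Leilani: $152,000; Ottilie: $152,000; Rangi: $114,000; Aoife: $114,000; Ansel: $114,000; Pablo: $114,000; Jana: $456,000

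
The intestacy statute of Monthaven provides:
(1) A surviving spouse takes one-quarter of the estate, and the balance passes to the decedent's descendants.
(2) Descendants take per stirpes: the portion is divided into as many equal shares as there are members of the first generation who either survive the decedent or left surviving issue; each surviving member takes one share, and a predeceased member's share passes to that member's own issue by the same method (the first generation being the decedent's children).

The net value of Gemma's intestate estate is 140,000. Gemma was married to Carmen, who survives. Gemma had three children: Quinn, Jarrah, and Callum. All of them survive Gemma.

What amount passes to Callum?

Callum receives 35,000.

Carmen takes one-quarter of 140,000 = 35,000. The remaining 105,000 passes to the descendants.
The descendants' portion (105,000) is divided into 3 shares of 35,000: Quinn, Jarrah, and Callum each take 35,000.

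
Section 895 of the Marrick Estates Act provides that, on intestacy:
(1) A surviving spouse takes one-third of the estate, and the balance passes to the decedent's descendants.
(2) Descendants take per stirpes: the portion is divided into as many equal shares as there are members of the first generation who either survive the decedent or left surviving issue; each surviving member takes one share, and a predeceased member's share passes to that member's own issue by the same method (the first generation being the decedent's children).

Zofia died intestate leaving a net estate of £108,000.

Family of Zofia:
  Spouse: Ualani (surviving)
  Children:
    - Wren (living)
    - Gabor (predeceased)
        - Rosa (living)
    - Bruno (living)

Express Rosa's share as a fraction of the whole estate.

Ualani takes one-third of £108,000 = £36,000. The remaining £72,000 passes to the descendants.
The descendants' portion (£72,000) is divided into 3 shares of £24,000: Wren and Bruno each take £24,000; Gabor's £24,000 share passes to Gabor's issue.
Gabor's share (£24,000) passes entirely to Rosa.

Rosa receives 2/9 of the estate.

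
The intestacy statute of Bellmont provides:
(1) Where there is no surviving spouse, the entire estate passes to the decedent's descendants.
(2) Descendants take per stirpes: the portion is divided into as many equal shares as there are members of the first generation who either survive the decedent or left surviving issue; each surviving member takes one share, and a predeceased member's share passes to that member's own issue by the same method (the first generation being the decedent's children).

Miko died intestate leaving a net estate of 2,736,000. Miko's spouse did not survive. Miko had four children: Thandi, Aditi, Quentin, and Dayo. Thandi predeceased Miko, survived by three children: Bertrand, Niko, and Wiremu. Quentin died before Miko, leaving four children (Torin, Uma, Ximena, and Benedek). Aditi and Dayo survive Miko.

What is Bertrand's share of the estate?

The entire 2,736,000 passes to the descendants.
That amount (2,736,000) is divided into 4 shares of 684,000: Aditi and Dayo each take 684,000; Thandi's 684,000 share passes to Thandi's issue; Quentin's 684,000 share passes to Quentin's issue.
Thandi's share (684,000) is divided into 3 shares of 228,000: Bertrand, Niko, and Wiremu each take 228,000.
Quentin's share (684,000) is divided into 4 shares of 171,000: Torin, Uma, Ximena, and Benedek each take 171,000.

Bertrand receives 228,000.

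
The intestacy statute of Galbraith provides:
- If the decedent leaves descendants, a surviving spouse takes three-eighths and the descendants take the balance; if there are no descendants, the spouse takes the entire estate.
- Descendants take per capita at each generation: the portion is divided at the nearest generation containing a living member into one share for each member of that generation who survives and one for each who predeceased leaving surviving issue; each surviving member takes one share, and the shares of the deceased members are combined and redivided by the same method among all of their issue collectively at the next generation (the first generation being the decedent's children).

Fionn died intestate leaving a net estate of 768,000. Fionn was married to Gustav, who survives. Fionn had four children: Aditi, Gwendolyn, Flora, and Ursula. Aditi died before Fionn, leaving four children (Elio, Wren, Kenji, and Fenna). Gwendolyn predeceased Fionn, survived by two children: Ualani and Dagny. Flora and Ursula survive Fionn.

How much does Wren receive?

Gustav takes three-eighths of 768,000 = 288,000. The remaining 480,000 passes to the descendants.
The descendants' portion (480,000) is divided at the children's generation into 4 shares of 120,000. Flora and Ursula each take 120,000. The 2 shares of the deceased (Aditi and Gwendolyn) are combined into a pool of 240,000.
That pool (240,000) is divided at the grandchildren's generation equally among Elio, Wren, Kenji, Fenna, Ualani, and Dagny: 40,000 each.

Wren receives 40,000.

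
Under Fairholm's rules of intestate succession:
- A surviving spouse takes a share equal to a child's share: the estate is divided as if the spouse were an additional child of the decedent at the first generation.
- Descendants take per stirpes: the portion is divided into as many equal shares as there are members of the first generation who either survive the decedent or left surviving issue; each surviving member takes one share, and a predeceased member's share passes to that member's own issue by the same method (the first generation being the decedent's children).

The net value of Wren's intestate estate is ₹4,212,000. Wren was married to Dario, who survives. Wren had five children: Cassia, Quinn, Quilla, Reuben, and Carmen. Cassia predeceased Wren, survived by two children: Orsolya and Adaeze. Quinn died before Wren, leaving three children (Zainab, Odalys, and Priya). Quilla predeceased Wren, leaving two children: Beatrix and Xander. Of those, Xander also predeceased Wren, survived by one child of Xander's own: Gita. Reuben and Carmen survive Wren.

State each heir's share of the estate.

Dario: ₹702,000; Orsolya: ₹351,000; Adaeze: ₹351,000; Zainab: ₹234,000; Odalys: ₹234,000; Priya: ₹234,000; Beatrix: ₹351,000; Gita: ₹351,000; Reuben: ₹702,000; Carmen: ₹702,000

The spouse counts as an additional share at the children's level, so there are 6 primary shares of ₹702,000. Dario takes one such share (₹702,000).
The children's combined portion (₹3,510,000) is divided into 5 shares of ₹702,000: Reuben and Carmen each take ₹702,000; Cassia's ₹702,000 share passes to Cassia's issue; Quinn's ₹702,000 share passes to Quinn's issue; Quilla's ₹702,000 share passes to Quilla's issue.
Cassia's share (₹702,000) is divided into 2 shares of ₹351,000: Orsolya and Adaeze each take ₹351,000.
Quinn's share (₹702,000) is divided into 3 shares of ₹234,000: Zainab, Odalys, and Priya each take ₹234,000.
Quilla's share (₹702,000) is divided into 2 shares of ₹351,000: Beatrix takes ₹351,000; Xander's ₹351,000 share passes to Xander's issue.
Xander's share (₹351,000) passes entirely to Gita.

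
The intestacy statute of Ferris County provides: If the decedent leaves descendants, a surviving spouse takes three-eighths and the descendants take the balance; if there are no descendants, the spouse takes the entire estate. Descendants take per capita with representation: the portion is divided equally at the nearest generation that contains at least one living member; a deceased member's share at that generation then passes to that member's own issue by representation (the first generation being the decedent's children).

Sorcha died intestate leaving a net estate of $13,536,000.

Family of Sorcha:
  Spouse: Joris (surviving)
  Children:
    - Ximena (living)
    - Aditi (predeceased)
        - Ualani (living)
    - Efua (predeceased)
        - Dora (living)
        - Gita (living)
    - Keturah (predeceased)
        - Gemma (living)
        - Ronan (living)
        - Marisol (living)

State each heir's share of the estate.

Joris: $5,076,000; Ximena: $2,115,000; Ualani: $2,115,000; Dora: $1,057,500; Gita: $1,057,500; Gemma: $705,000; Ronan: $705,000; Marisol: $705,000

Joris takes three-eighths of $13,536,000 = $5,076,000. The remaining $8,460,000 passes to the descendants.
The descendants' portion ($8,460,000) is divided into 4 shares of $2,115,000: Ximena takes $2,115,000; Aditi's $2,115,000 share passes to Aditi's issue; Efua's $2,115,000 share passes to Efua's issue; Keturah's $2,115,000 share passes to Keturah's issue.
Aditi's share ($2,115,000) passes entirely to Ualani.
Efua's share ($2,115,000) is divided into 2 shares of $1,057,500: Dora and Gita each take $1,057,500.
Keturah's share ($2,115,000) is divided into 3 shares of $705,000: Gemma, Ronan, and Marisol each take $705,000.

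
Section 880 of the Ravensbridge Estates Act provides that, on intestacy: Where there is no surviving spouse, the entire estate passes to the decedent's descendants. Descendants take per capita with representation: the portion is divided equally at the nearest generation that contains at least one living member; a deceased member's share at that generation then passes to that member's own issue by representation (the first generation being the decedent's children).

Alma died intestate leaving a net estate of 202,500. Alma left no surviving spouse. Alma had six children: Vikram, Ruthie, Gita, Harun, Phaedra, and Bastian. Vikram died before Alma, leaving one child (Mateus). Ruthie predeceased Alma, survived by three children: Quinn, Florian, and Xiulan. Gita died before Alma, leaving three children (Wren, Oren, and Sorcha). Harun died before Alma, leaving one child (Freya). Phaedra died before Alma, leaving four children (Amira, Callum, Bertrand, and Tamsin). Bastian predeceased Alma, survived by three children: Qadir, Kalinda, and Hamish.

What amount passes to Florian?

Florian receives 13,500.

The entire 202,500 passes to the descendants.
No child survives, so the initial division is made at the grandchildren's generation.
That amount (202,500) is divided into 15 shares of 13,500: Mateus, Quinn, Florian, Xiulan, Wren, Oren, Sorcha, Freya, Amira, Callum, Bertrand, Tamsin, Qadir, Kalinda, and Hamish each take 13,500.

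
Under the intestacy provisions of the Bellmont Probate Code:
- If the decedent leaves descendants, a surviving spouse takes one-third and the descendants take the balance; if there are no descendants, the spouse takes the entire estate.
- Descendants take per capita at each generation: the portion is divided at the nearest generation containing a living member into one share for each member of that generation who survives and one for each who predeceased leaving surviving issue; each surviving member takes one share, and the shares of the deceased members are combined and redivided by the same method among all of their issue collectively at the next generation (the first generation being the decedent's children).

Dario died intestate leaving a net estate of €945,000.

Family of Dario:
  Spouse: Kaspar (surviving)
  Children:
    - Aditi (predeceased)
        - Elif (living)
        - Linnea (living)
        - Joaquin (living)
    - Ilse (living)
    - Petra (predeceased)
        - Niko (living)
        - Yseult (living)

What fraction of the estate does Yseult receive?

Yseult receives 4/45 of the estate.

Kaspar takes one-third of €945,000 = €315,000. The remaining €630,000 passes to the descendants.
The descendants' portion (€630,000) is divided at the children's generation into 3 shares of €210,000. Ilse takes €210,000. The 2 shares of the deceased (Aditi and Petra) are combined into a pool of €420,000.
That pool (€420,000) is divided at the grandchildren's generation equally among Elif, Linnea, Joaquin, Niko, and Yseult: €84,000 each.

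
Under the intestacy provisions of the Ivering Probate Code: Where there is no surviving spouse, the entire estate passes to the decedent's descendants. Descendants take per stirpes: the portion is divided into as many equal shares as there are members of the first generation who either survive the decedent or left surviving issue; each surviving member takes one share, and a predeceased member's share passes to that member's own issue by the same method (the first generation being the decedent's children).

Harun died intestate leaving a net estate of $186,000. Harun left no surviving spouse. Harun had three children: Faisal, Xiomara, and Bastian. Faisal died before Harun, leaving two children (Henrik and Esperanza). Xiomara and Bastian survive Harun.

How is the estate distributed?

Henrik: $31,000; Esperanza: $31,000; Xiomara: $62,000; Bastian: $62,000

The entire $186,000 passes to the descendants.
That amount ($186,000) is divided into 3 shares of $62,000: Xiomara and Bastian each take $62,000; Faisal's $62,000 share passes to Faisal's issue.
Faisal's share ($62,000) is divided into 2 shares of $31,000: Henrik and Esperanza each take $31,000.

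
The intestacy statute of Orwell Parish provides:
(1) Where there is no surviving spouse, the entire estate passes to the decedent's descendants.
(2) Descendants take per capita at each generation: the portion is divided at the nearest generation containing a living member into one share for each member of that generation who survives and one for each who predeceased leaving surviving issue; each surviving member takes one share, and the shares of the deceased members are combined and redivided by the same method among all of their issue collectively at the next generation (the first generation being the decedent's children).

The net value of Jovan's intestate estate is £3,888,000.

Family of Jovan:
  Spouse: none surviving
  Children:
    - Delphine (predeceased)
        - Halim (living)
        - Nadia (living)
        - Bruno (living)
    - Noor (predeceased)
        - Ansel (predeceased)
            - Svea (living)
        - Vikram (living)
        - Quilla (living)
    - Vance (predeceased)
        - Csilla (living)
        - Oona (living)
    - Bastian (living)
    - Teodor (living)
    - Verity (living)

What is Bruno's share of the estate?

The entire £3,888,000 passes to the descendants.
That amount (£3,888,000) is divided at the children's generation into 6 shares of £648,000. Bastian, Teodor, and Verity each take £648,000. The 3 shares of the deceased (Delphine, Noor, and Vance) are combined into a pool of £1,944,000.
That pool (£1,944,000) is divided at the grandchildren's generation into 8 shares of £243,000. Halim, Nadia, Bruno, Vikram, Quilla, Csilla, and Oona each take £243,000. The remaining share for the deceased Ansel (£243,000) is carried to the next generation.
That pool (£243,000) passes entirely to Svea, the sole taker at the great-grandchildren's generation.

Bruno receives £243,000.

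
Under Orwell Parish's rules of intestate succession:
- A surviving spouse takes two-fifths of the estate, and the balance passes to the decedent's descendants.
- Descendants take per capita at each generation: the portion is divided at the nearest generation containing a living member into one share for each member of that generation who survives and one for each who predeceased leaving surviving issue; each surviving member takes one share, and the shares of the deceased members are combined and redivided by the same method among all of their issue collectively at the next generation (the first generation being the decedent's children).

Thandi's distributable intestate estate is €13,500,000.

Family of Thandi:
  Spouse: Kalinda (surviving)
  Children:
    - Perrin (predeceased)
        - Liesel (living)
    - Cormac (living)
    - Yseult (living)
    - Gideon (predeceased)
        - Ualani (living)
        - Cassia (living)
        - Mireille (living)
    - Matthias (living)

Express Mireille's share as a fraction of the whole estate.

Mireille receives 3/50 of the estate.

Kalinda takes two-fifths of €13,500,000 = €5,400,000. The remaining €8,100,000 passes to the descendants.
The descendants' portion (€8,100,000) is divided at the children's generation into 5 shares of €1,620,000. Cormac, Yseult, and Matthias each take €1,620,000. The 2 shares of the deceased (Perrin and Gideon) are combined into a pool of €3,240,000.
That pool (€3,240,000) is divided at the grandchildren's generation equally among Liesel, Ualani, Cassia, and Mireille: €810,000 each.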